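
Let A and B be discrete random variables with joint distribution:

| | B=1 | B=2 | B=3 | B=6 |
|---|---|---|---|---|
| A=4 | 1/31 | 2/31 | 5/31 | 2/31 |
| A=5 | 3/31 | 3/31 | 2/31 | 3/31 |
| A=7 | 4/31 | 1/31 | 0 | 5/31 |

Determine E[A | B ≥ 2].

P(B ≥ 2) = 23/31.
Σ A·P over the event = 4·(2/31) + 4·(5/31) + 4·(2/31) + 5·(3/31) + 5·(2/31) + 5·(3/31) + 7·(1/31) + 7·(5/31) = 118/31.
E[A | B ≥ 2] = (118/31) / (23/31) = 118/23.

118/23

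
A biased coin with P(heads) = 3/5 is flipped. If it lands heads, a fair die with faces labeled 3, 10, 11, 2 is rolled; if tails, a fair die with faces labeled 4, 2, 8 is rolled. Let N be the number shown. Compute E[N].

E[N | heads] = (3+10+11+2)/4 = 13/2.
E[N | tails] = (4+2+8)/3 = 14/3.
By the law of total expectation,
E[N] = (3/5)·(13/2) + (2/5)·(14/3) = 173/30.

173/30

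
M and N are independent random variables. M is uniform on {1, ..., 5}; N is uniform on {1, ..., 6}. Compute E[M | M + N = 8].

Outcomes with M + N = 8: (2,6), (3,5), (4,4), (5,3), each with probability 1/30.
E[M | M + N = 8] = (2 + 3 + 4 + 5) / 4 = 7/2.

7/2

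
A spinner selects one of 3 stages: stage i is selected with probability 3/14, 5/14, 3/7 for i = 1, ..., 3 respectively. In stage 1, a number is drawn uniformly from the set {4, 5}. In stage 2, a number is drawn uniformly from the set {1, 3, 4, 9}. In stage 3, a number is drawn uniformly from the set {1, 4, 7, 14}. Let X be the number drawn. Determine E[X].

E[X | stage 1] = (4+5)/2 = 9/2.
E[X | stage 2] = (1+3+4+9)/4 = 17/4.
E[X | stage 3] = (1+4+7+14)/4 = 13/2.
By the law of total expectation,
E[X] = (3/14)·(9/2) + (5/14)·(17/4) + (3/7)·(13/2) = 295/56.

295/56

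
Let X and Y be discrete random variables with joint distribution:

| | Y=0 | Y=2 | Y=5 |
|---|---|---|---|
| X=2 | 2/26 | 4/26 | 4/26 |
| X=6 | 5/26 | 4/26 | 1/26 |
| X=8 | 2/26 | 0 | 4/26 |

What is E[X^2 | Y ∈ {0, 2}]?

P(Y ∈ {0, 2}) = 17/26.
Summing X^2·P(X=x,Y=y) over the conditioning event gives 238/13.
E[X^2 | Y ∈ {0, 2}] = (238/13) / (17/26) = 28.

28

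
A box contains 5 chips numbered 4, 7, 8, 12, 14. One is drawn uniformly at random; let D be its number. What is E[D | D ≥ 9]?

P(D ≥ 9) = 2/5.
Σ over the event: 12·1/5 + 14·1/5 = 26/5.
E[D | D ≥ 9] = (26/5) / (2/5) = 13.

13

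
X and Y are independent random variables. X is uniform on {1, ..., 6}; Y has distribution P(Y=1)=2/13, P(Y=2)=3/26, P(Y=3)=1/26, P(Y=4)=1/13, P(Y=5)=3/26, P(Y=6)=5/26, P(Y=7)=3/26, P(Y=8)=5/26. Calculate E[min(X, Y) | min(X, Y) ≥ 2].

P(min(X, Y) ≥ 2) = 55/78.
Summing min(X,Y)·P(x,y) over outcomes with min(X, Y) ≥ 2 gives 395/156.
E[min(X, Y) | min(X, Y) ≥ 2] = (395/156) / (55/78) = 79/22.

79/22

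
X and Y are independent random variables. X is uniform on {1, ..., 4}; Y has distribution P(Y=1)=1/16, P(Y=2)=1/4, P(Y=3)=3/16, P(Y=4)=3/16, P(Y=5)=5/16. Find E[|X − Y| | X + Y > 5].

P(X + Y > 5) = 39/64.
Summing |X−Y|·P(x,y) over outcomes with X + Y > 5 gives 35/32.
E[|X − Y| | X + Y > 5] = (35/32) / (39/64) = 70/39.

70/39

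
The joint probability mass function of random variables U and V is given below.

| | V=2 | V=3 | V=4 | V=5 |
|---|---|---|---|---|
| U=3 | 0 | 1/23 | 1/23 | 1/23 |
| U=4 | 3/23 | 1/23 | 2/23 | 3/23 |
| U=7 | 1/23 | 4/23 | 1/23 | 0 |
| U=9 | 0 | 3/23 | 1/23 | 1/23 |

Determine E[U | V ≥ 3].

P(V ≥ 3) = 19/23.
Summing U·P(U=x,V=y) over the conditioning event gives 113/23.
E[U | V ≥ 3] = (113/23) / (19/23) = 113/19.

113/19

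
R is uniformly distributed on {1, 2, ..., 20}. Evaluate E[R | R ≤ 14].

P(R ≤ 14) = 7/10.
E[R | R ≤ 14] = (21/4) / (7/10) = 15/2.

15/2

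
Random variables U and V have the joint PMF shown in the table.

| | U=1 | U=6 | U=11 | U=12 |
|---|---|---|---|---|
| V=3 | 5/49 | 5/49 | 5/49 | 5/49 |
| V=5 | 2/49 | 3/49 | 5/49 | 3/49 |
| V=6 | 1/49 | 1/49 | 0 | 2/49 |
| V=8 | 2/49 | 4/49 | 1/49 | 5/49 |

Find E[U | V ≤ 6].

P(V ≤ 6) = 37/49.
Summing U·P(U=x,V=y) over the conditioning event gives 292/49.
E[U | V ≤ 6] = (292/49) / (37/49) = 292/37.

292/37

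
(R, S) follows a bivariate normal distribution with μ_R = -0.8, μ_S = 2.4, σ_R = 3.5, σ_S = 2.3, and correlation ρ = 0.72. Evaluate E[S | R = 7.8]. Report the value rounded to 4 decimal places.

6.4690

For a bivariate normal, E[S | R=x] = μ_S + ρ·(σ_S/σ_R)·(x − μ_R).
E[S | R=7.8] = 2.4 + (0.72)·(2.3/3.5)·(7.8 − (-0.8)) = 2.4 + (0.47314)·(8.6) = 6.4690.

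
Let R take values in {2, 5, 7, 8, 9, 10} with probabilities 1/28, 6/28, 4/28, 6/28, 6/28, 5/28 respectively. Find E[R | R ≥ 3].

P(R ≥ 3) = 27/28.
Σ over the event: 5·3/14 + 7·1/7 + 8·3/14 + 9·3/14 + 10·5/28 = 15/2.
E[R | R ≥ 3] = (15/2) / (27/28) = 70/9.

70/9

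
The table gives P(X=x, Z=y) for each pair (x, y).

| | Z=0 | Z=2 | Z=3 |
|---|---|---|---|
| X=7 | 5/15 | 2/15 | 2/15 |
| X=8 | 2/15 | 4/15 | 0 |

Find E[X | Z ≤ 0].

P(Z ≤ 0) = 7/15.
Σ X·P over the event = 7·(5/15) + 8·(2/15) = 17/5.
E[X | Z ≤ 0] = (17/5) / (7/15) = 51/7.

51/7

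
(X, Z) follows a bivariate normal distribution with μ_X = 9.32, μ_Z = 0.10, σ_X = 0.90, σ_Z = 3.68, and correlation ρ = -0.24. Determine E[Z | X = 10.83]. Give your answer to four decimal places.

The regression of Z on X has slope ρ·σ_Z/σ_X and passes through (μ_X, μ_Z).
E[Z | X=10.83] = 0.10 + (-0.24)·(3.68/0.90)·(10.83 − (9.32)) = 0.10 + (-0.98133)·(1.51) = -1.3818.

-1.3818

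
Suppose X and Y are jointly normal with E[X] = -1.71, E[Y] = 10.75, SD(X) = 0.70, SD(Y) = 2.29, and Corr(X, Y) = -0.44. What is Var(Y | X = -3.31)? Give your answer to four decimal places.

4.2288

For a bivariate normal, Var(Y | X=x) = σ_Y²(1 − ρ²).
Var(Y | X=-3.31) = (2.29)²·(1 − (-0.44)²) = 5.2441·0.8064 = 4.2288.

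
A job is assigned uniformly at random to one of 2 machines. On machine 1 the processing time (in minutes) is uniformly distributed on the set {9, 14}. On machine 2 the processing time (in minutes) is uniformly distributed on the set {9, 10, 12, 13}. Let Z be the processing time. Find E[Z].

45/4

E[Z | machine 1] = (9+14)/2 = 23/2.
E[Z | machine 2] = (9+10+12+13)/4 = 11.
E[Z] = (1/2)·(23/2) + (1/2)·(11) = 45/4.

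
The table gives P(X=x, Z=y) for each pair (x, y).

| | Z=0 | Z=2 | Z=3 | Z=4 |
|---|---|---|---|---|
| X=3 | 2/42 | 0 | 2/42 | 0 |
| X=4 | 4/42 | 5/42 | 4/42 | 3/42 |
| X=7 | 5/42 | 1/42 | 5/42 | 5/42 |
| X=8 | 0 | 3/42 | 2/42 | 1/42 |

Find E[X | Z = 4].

P(Z = 4) = 3/14.
Σ X·P over the event = 4·(3/42) + 7·(5/42) + 8·(1/42) = 55/42.
E[X | Z = 4] = (55/42) / (3/14) = 55/9.

55/9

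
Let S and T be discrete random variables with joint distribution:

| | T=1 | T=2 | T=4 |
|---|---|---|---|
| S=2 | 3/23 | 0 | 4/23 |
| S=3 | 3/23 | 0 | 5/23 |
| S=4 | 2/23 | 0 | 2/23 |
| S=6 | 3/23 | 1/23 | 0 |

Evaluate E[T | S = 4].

5/2

P(S = 4) = 4/23.
Σ T·P over the event = 1·(2/23) + 4·(2/23) = 10/23.
E[T | S = 4] = (10/23) / (4/23) = 5/2.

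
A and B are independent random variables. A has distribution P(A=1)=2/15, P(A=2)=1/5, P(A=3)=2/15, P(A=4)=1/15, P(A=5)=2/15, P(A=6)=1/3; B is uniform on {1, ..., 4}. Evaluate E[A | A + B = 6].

13/4

P(A + B = 6) = 2/15.
Summing A·P(x,y) over outcomes with A + B = 6 gives 13/30.
E[A | A + B = 6] = (13/30) / (2/15) = 13/4.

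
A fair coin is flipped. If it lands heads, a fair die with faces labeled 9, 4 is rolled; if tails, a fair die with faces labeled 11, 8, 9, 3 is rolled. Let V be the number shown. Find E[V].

57/8

E[V | heads] = (9+4)/2 = 13/2.
E[V | tails] = (11+8+9+3)/4 = 31/4.
E[V] = (1/2)·(13/2) + (1/2)·(31/4) = 57/8.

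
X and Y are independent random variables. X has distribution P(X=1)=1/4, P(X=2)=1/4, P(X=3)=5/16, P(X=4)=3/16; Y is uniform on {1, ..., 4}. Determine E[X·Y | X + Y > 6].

P(X + Y > 6) = 11/64.
Summing XY·P(x,y) over outcomes with X + Y > 6 gives 9/4.
E[X·Y | X + Y > 6] = (9/4) / (11/64) = 144/11.

144/11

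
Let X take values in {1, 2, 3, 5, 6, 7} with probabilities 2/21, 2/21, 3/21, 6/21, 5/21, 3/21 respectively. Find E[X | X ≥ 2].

94/19

P(X ≥ 2) = 19/21.
Σ over the event: 2·2/21 + 3·1/7 + 5·2/7 + 6·5/21 + 7·1/7 = 94/21.
E[X | X ≥ 2] = (94/21) / (19/21) = 94/19.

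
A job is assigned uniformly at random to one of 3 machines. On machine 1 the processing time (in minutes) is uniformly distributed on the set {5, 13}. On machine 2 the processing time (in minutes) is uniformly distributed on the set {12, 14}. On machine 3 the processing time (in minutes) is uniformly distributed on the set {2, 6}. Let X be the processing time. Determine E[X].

26/3

E[X | machine 1] = (5+13)/2 = 9.
E[X | machine 2] = (12+14)/2 = 13.
E[X | machine 3] = (2+6)/2 = 4.
E[X] = (1/3)·(9) + (1/3)·(13) + (1/3)·(4) = 26/3.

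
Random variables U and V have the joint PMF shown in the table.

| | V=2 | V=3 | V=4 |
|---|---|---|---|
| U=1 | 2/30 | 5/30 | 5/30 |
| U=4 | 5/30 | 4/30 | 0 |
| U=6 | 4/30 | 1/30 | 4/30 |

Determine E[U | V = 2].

P(V = 2) = 11/30.
Σ U·P over the event = 1·(2/30) + 4·(5/30) + 6·(4/30) = 23/15.
E[U | V = 2] = (23/15) / (11/30) = 46/11.

46/11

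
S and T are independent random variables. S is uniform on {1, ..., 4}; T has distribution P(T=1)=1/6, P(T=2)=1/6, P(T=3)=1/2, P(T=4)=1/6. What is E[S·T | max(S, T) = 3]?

P(max(S, T) = 3) = 11/24.
Summing ST·P(x,y) over outcomes with max(S, T) = 3 gives 21/8.
E[S·T | max(S, T) = 3] = (21/8) / (11/24) = 63/11.

63/11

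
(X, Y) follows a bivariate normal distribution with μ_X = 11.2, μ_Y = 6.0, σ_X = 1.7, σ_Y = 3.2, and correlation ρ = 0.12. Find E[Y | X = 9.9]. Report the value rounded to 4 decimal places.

E[Y | X=x] = μ_Y + ρ(σ_Y/σ_X)(x − μ_X) for jointly normal variables.
E[Y | X=9.9] = 6.0 + (0.12)·(3.2/1.7)·(9.9 − (11.2)) = 6.0 + (0.22588)·(-1.3) = 5.7064.

5.7064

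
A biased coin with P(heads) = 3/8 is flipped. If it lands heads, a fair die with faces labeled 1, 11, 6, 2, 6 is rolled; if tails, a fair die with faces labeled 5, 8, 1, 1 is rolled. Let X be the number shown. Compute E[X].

687/160

E[X | heads] = (1+11+6+2+6)/5 = 26/5.
E[X | tails] = (5+8+1+1)/4 = 15/4.
By the law of total expectation,
E[X] = (3/8)·(26/5) + (5/8)·(15/4) = 687/160.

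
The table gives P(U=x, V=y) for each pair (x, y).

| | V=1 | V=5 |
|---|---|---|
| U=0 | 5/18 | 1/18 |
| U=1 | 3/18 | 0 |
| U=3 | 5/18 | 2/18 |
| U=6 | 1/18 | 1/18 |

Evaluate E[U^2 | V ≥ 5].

P(V ≥ 5) = 2/9.
Σ U^2·P over the event = 0·(1/18) + 9·(2/18) + 36·(1/18) = 3.
E[U^2 | V ≥ 5] = (3) / (2/9) = 27/2.

27/2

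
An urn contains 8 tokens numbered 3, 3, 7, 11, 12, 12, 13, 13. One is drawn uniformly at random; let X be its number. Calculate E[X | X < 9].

13/3

P(X < 9) = 3/8.
Σ over the event: 3·1/4 + 7·1/8 = 13/8.
E[X | X < 9] = (13/8) / (3/8) = 13/3.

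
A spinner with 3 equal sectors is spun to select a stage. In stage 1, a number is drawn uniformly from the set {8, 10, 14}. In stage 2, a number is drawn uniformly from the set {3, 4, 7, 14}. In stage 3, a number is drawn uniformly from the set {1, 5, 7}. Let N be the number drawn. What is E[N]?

22/3

E[N | stage 1] = (8+10+14)/3 = 32/3.
E[N | stage 2] = (3+4+7+14)/4 = 7.
E[N | stage 3] = (1+5+7)/3 = 13/3.
By the law of total expectation,
E[N] = (1/3)·(32/3) + (1/3)·(7) + (1/3)·(13/3) = 22/3.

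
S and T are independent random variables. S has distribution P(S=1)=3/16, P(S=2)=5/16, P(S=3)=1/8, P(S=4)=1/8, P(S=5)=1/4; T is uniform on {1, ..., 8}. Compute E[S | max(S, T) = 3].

P(max(S, T) = 3) = 7/64.
Summing S·P(x,y) over outcomes with max(S, T) = 3 gives 31/128.
E[S | max(S, T) = 3] = (31/128) / (7/64) = 31/14.

31/14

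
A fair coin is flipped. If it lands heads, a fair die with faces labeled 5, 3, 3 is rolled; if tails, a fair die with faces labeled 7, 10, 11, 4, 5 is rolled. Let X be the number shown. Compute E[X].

83/15

E[X | heads] = (5+3+3)/3 = 11/3.
E[X | tails] = (7+10+11+4+5)/5 = 37/5.
E[X] = (1/2)·(11/3) + (1/2)·(37/5) = 83/15.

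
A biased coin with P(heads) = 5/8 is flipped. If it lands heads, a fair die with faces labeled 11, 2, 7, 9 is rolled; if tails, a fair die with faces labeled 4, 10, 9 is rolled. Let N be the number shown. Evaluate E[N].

E[N | heads] = (11+2+7+9)/4 = 29/4.
E[N | tails] = (4+10+9)/3 = 23/3.
By the law of total expectation,
E[N] = (5/8)·(29/4) + (3/8)·(23/3) = 237/32.

237/32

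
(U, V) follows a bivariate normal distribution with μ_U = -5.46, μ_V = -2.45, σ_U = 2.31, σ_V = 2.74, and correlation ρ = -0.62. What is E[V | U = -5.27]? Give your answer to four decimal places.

E[V | U=x] = μ_V + ρ(σ_V/σ_U)(x − μ_U) for jointly normal variables.
E[V | U=-5.27] = -2.45 + (-0.62)·(2.74/2.31)·(-5.27 − (-5.46)) = -2.45 + (-0.73541)·(0.19) = -2.5897.

-2.5897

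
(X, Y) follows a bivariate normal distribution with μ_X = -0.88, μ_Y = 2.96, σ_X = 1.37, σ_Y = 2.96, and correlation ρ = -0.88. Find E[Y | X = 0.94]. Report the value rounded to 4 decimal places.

-0.5004

The regression of Y on X has slope ρ·σ_Y/σ_X and passes through (μ_X, μ_Y).
E[Y | X=0.94] = 2.96 + (-0.88)·(2.96/1.37)·(0.94 − (-0.88)) = 2.96 + (-1.9013)·(1.82) = -0.5004.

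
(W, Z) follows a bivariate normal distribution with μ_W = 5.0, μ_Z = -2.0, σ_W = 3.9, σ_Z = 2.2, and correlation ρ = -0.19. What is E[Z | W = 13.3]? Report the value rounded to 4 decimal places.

E[Z | W=x] = μ_Z + ρ(σ_Z/σ_W)(x − μ_W) for jointly normal variables.
E[Z | W=13.3] = -2.0 + (-0.19)·(2.2/3.9)·(13.3 − (5.0)) = -2.0 + (-0.10718)·(8.3) = -2.8896.

-2.8896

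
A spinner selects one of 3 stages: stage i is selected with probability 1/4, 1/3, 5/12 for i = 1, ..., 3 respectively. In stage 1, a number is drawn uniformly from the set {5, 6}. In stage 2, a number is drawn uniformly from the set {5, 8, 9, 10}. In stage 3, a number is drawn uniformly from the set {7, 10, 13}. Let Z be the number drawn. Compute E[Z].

E[Z | stage 1] = (5+6)/2 = 11/2.
E[Z | stage 2] = (5+8+9+10)/4 = 8.
E[Z | stage 3] = (7+10+13)/3 = 10.
By the law of total expectation,
E[Z] = (1/4)·(11/2) + (1/3)·(8) + (5/12)·(10) = 197/24.

197/24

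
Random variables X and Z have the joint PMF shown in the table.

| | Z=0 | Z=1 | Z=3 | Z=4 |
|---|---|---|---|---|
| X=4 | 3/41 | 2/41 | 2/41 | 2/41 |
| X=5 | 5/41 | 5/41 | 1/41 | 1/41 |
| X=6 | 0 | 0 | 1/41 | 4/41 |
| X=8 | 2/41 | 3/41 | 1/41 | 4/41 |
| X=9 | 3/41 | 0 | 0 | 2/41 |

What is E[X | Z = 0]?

P(Z = 0) = 13/41.
Σ X·P over the event = 4·(3/41) + 5·(5/41) + 8·(2/41) + 9·(3/41) = 80/41.
E[X | Z = 0] = (80/41) / (13/41) = 80/13.

80/13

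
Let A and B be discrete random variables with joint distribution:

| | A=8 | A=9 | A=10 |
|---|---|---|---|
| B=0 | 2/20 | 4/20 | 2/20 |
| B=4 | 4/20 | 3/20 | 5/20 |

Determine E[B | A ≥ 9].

P(A ≥ 9) = 7/10.
Summing B·P(A=x,B=y) over the conditioning event gives 8/5.
E[B | A ≥ 9] = (8/5) / (7/10) = 16/7.

16/7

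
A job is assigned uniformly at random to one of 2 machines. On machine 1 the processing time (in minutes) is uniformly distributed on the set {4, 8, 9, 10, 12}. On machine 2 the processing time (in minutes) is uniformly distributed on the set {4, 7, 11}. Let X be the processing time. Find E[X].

E[X | machine 1] = (4+8+9+10+12)/5 = 43/5.
E[X | machine 2] = (4+7+11)/3 = 22/3.
By the law of total expectation,
E[X] = (1/2)·(43/5) + (1/2)·(22/3) = 239/30.

239/30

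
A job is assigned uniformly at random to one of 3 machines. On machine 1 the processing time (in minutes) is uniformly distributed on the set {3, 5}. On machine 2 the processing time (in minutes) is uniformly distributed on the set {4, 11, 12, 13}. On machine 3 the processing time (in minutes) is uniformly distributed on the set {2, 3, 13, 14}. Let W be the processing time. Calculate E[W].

E[W | machine 1] = (3+5)/2 = 4.
E[W | machine 2] = (4+11+12+13)/4 = 10.
E[W | machine 3] = (2+3+13+14)/4 = 8.
E[W] = (1/3)·(4) + (1/3)·(10) + (1/3)·(8) = 22/3.

22/3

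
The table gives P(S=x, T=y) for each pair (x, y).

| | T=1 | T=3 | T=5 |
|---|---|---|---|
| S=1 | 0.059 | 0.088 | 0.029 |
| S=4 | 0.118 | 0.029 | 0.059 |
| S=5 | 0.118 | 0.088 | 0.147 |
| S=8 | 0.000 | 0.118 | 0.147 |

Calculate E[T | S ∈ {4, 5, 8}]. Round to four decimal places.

P(S ∈ {4, 5, 8}) = 0.824.
Summing T·P(S=x,T=y) over the conditioning event gives 2.706.
E[T | S ∈ {4, 5, 8}] = (2.706) / (0.824) = 3.2840.

3.2840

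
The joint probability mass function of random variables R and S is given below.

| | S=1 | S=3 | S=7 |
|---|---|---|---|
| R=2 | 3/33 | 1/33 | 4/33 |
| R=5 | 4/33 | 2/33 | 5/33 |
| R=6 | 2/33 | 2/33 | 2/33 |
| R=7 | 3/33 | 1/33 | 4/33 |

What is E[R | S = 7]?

P(S = 7) = 5/11.
Summing R·P(R=x,S=y) over the conditioning event gives 73/33.
E[R | S = 7] = (73/33) / (5/11) = 73/15.

73/15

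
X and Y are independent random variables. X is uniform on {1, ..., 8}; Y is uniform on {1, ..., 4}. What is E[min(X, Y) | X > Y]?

25/11

P(X > Y) = 11/16.
Summing min(X,Y)·P(x,y) over outcomes with X > Y gives 25/16.
E[min(X, Y) | X > Y] = (25/16) / (11/16) = 25/11.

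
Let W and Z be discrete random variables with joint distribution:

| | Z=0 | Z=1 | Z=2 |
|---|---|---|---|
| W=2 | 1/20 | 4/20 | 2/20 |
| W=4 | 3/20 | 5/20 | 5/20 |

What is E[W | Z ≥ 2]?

P(Z ≥ 2) = 7/20.
Σ W·P over the event = 2·(2/20) + 4·(5/20) = 6/5.
E[W | Z ≥ 2] = (6/5) / (7/20) = 24/7.

24/7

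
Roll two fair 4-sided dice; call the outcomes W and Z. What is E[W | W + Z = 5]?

5/2

Outcomes with W + Z = 5: (1,4), (2,3), (3,2), (4,1), each with probability 1/16.
E[W | W + Z = 5] = (1 + 2 + 3 + 4) / 4 = 5/2.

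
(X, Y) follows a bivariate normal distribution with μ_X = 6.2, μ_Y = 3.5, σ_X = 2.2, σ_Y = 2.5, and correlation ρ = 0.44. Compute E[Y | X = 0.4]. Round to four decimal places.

0.6000

The regression of Y on X has slope ρ·σ_Y/σ_X and passes through (μ_X, μ_Y).
E[Y | X=0.4] = 3.5 + (0.44)·(2.5/2.2)·(0.4 − (6.2)) = 3.5 + (0.5)·(-5.8) = 0.6000.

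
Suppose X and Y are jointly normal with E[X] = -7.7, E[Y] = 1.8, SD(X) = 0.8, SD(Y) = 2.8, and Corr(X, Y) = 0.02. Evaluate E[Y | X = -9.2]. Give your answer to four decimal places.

E[Y | X=x] = μ_Y + ρ(σ_Y/σ_X)(x − μ_X) for jointly normal variables.
E[Y | X=-9.2] = 1.8 + (0.02)·(2.8/0.8)·(-9.2 − (-7.7)) = 1.8 + (0.07)·(-1.5) = 1.6950.

1.6950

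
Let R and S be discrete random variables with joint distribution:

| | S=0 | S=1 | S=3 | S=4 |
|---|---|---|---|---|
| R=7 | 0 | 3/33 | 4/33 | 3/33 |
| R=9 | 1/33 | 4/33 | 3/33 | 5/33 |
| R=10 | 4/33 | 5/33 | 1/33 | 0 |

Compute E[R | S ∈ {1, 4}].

P(S ∈ {1, 4}) = 20/33.
Σ R·P over the event = 7·(3/33) + 7·(3/33) + 9·(4/33) + 9·(5/33) + 10·(5/33) = 173/33.
E[R | S ∈ {1, 4}] = (173/33) / (20/33) = 173/20.

173/20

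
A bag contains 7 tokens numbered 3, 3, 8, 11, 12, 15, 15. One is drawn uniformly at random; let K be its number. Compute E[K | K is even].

P(K is even) = 2/7.
Σ over the event: 8·1/7 + 12·1/7 = 20/7.
E[K | K is even] = (20/7) / (2/7) = 10.

10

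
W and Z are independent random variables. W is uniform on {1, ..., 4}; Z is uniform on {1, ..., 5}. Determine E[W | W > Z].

10/3

Outcomes with W > Z: (2,1), (3,1), (3,2), (4,1), (4,2), (4,3), each with probability 1/20.
E[W | W > Z] = (2 + 3 + 3 + 4 + 4 + 4) / 6 = 10/3.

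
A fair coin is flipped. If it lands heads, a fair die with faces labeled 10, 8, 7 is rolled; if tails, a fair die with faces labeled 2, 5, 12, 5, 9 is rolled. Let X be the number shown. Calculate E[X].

112/15

E[X | heads] = (10+8+7)/3 = 25/3.
E[X | tails] = (2+5+12+5+9)/5 = 33/5.
E[X] = (1/2)·(25/3) + (1/2)·(33/5) = 112/15.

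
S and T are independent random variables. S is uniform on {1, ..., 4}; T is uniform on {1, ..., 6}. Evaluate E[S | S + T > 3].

8/3

P(S + T > 3) = 7/8.
Summing S·P(x,y) over outcomes with S + T > 3 gives 7/3.
E[S | S + T > 3] = (7/3) / (7/8) = 8/3.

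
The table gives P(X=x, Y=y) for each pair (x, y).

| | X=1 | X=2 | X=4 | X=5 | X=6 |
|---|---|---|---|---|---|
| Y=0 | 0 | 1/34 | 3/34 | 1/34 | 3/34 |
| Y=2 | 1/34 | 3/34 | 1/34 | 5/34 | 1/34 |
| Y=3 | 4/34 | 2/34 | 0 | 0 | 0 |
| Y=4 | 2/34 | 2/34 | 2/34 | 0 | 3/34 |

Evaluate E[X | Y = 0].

37/8

P(Y = 0) = 4/17.
Σ X·P over the event = 2·(1/34) + 4·(3/34) + 5·(1/34) + 6·(3/34) = 37/34.
E[X | Y = 0] = (37/34) / (4/17) = 37/8.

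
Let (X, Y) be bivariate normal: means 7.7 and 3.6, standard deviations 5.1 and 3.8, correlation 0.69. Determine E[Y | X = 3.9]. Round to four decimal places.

1.6464

E[Y | X=x] = μ_Y + ρ(σ_Y/σ_X)(x − μ_X) for jointly normal variables.
E[Y | X=3.9] = 3.6 + (0.69)·(3.8/5.1)·(3.9 − (7.7)) = 3.6 + (0.514118)·(-3.8) = 1.6464.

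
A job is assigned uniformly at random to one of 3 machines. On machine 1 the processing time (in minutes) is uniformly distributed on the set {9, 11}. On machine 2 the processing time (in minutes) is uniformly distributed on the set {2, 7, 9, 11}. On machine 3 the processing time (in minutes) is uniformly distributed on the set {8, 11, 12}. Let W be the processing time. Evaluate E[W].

E[W | machine 1] = (9+11)/2 = 10.
E[W | machine 2] = (2+7+9+11)/4 = 29/4.
E[W | machine 3] = (8+11+12)/3 = 31/3.
E[W] = (1/3)·(10) + (1/3)·(29/4) + (1/3)·(31/3) = 331/36.

331/36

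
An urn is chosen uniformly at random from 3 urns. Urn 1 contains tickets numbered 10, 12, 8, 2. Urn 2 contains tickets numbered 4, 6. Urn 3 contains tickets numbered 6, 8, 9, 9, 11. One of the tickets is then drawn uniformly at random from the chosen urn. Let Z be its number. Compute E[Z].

E[Z | urn 1] = (10+12+8+2)/4 = 8.
E[Z | urn 2] = (4+6)/2 = 5.
E[Z | urn 3] = (6+8+9+9+11)/5 = 43/5.
By the law of total expectation,
E[Z] = (1/3)·(8) + (1/3)·(5) + (1/3)·(43/5) = 36/5.

36/5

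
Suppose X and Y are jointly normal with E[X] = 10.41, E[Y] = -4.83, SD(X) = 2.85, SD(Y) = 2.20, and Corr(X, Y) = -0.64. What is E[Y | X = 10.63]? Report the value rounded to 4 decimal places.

E[Y | X=x] = μ_Y + ρ(σ_Y/σ_X)(x − μ_X) for jointly normal variables.
E[Y | X=10.63] = -4.83 + (-0.64)·(2.20/2.85)·(10.63 − (10.41)) = -4.83 + (-0.49404)·(0.22) = -4.9387.

-4.9387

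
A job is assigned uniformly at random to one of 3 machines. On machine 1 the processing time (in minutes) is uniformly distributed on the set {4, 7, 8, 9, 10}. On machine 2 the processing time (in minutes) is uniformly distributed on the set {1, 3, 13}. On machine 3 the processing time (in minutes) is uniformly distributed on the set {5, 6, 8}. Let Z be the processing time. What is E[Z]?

E[Z | machine 1] = (4+7+8+9+10)/5 = 38/5.
E[Z | machine 2] = (1+3+13)/3 = 17/3.
E[Z | machine 3] = (5+6+8)/3 = 19/3.
E[Z] = (1/3)·(38/5) + (1/3)·(17/3) + (1/3)·(19/3) = 98/15.

98/15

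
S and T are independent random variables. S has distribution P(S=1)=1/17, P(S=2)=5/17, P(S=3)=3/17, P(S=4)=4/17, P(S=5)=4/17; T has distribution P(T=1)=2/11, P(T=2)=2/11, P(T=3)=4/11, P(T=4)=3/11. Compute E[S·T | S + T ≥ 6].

346/29

P(S + T ≥ 6) = 116/187.
Summing ST·P(x,y) over outcomes with S + T ≥ 6 gives 1384/187.
E[S·T | S + T ≥ 6] = (1384/187) / (116/187) = 346/29.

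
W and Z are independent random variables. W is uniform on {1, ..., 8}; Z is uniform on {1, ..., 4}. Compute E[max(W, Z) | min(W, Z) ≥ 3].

67/12

P(min(W, Z) ≥ 3) = 3/8.
Summing max(W,Z)·P(x,y) over outcomes with min(W, Z) ≥ 3 gives 67/32.
E[max(W, Z) | min(W, Z) ≥ 3] = (67/32) / (3/8) = 67/12.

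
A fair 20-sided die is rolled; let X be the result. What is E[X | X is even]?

Given X is even, X is equally likely to be any of {2, 4, 6, 8, 10, 12, 14, 16, 18, 20}.
E[X | X is even] = (2 + 4 + 6 + 8 + 10 + 12 + 14 + 16 + 18 + 20) / 10 = 11.

11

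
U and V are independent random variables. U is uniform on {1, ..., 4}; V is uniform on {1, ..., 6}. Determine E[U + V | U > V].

5

P(U > V) = 1/4.
Summing (U+V)·P(x,y) over outcomes with U > V gives 5/4.
E[U + V | U > V] = (5/4) / (1/4) = 5.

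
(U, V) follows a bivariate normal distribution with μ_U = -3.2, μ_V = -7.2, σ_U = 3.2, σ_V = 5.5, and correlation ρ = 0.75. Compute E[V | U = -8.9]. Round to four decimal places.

For a bivariate normal, E[V | U=x] = μ_V + ρ·(σ_V/σ_U)·(x − μ_U).
E[V | U=-8.9] = -7.2 + (0.75)·(5.5/3.2)·(-8.9 − (-3.2)) = -7.2 + (1.289062)·(-5.7) = -14.5477.

-14.5477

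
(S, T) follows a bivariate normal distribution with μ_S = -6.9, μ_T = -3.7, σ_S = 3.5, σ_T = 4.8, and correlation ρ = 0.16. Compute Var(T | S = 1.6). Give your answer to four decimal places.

Var(T | S=x) = (1 − ρ²)·σ_T².
Var(T | S=1.6) = (4.8)²·(1 − (0.16)²) = 23.04·0.9744 = 22.4502.

22.4502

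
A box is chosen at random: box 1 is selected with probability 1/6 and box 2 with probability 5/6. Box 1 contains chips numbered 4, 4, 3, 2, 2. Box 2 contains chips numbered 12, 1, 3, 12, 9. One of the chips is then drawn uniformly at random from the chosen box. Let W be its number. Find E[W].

E[W | box 1] = (4+4+3+2+2)/5 = 3.
E[W | box 2] = (12+1+3+12+9)/5 = 37/5.
By the law of total expectation,
E[W] = (1/6)·(3) + (5/6)·(37/5) = 20/3.

20/3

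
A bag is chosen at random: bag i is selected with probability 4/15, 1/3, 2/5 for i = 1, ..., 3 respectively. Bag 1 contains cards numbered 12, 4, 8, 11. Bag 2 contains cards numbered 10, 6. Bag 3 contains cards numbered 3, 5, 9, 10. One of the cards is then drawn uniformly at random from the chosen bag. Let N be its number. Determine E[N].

77/10

E[N | bag 1] = (12+4+8+11)/4 = 35/4.
E[N | bag 2] = (10+6)/2 = 8.
E[N | bag 3] = (3+5+9+10)/4 = 27/4.
By the law of total expectation,
E[N] = (4/15)·(35/4) + (1/3)·(8) + (2/5)·(27/4) = 77/10.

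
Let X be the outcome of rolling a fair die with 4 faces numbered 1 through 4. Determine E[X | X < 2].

Given X < 2, X is equally likely to be any of {1}.
E[X | X < 2] = (1) / 1 = 1.

1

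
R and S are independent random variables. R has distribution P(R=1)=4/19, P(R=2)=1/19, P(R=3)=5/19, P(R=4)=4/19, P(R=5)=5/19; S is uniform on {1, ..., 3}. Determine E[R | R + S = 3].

P(R + S = 3) = 5/57.
Summing R·P(x,y) over outcomes with R + S = 3 gives 2/19.
E[R | R + S = 3] = (2/19) / (5/57) = 6/5.

6/5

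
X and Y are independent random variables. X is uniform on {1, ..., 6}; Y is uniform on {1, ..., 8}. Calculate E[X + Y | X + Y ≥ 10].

34/3

P(X + Y ≥ 10) = 5/16.
Summing (X+Y)·P(x,y) over outcomes with X + Y ≥ 10 gives 85/24.
E[X + Y | X + Y ≥ 10] = (85/24) / (5/16) = 34/3.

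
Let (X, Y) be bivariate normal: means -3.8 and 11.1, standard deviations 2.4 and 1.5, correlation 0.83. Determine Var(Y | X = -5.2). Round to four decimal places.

Var(Y | X=x) = (1 − ρ²)·σ_Y².
Var(Y | X=-5.2) = (1.5)²·(1 − (0.83)²) = 2.25·0.3111 = 0.7000.

0.7000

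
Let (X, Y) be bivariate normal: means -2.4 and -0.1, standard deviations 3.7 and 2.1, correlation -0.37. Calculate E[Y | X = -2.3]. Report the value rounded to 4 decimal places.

-0.1210

E[Y | X=x] = μ_Y + ρ(σ_Y/σ_X)(x − μ_X) for jointly normal variables.
E[Y | X=-2.3] = -0.1 + (-0.37)·(2.1/3.7)·(-2.3 − (-2.4)) = -0.1 + (-0.21)·(0.1) = -0.1210.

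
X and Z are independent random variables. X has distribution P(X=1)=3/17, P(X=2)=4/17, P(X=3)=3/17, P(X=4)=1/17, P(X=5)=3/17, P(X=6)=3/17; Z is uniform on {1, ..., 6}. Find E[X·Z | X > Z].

P(X > Z) = 20/51.
Summing XZ·P(x,y) over outcomes with X > Z gives 479/102.
E[X·Z | X > Z] = (479/102) / (20/51) = 479/40.

479/40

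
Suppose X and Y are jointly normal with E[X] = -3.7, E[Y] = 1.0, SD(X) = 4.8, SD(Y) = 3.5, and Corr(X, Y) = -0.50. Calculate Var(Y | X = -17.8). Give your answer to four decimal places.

9.1875

For a bivariate normal, Var(Y | X=x) = σ_Y²(1 − ρ²).
Var(Y | X=-17.8) = (3.5)²·(1 − (-0.50)²) = 12.25·0.75 = 9.1875.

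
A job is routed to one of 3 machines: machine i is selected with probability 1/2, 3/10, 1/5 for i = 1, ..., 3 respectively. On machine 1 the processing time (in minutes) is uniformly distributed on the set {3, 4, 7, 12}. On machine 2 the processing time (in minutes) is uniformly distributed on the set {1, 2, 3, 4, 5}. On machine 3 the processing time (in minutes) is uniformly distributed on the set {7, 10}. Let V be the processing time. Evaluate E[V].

E[V | machine 1] = (3+4+7+12)/4 = 13/2.
E[V | machine 2] = (1+2+3+4+5)/5 = 3.
E[V | machine 3] = (7+10)/2 = 17/2.
By the law of total expectation,
E[V] = (1/2)·(13/2) + (3/10)·(3) + (1/5)·(17/2) = 117/20.

117/20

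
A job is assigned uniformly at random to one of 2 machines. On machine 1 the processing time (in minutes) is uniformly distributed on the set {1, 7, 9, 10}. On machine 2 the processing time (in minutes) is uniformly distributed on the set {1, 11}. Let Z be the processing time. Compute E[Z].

51/8

E[Z | machine 1] = (1+7+9+10)/4 = 27/4.
E[Z | machine 2] = (1+11)/2 = 6.
By the law of total expectation,
E[Z] = (1/2)·(27/4) + (1/2)·(6) = 51/8.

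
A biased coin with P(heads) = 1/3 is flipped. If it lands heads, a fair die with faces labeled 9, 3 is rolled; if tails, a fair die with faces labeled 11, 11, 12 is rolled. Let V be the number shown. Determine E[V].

E[V | heads] = (9+3)/2 = 6.
E[V | tails] = (11+11+12)/3 = 34/3.
E[V] = (1/3)·(6) + (2/3)·(34/3) = 86/9.

86/9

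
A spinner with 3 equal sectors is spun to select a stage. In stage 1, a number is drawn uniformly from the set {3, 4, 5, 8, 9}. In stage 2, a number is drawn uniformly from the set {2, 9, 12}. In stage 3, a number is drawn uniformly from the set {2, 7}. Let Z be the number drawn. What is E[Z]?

E[Z | stage 1] = (3+4+5+8+9)/5 = 29/5.
E[Z | stage 2] = (2+9+12)/3 = 23/3.
E[Z | stage 3] = (2+7)/2 = 9/2.
E[Z] = (1/3)·(29/5) + (1/3)·(23/3) + (1/3)·(9/2) = 539/90.

539/90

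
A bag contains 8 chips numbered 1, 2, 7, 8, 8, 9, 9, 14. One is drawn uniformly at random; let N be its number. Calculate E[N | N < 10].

44/7

P(N < 10) = 7/8.
Σ over the event: 1·1/8 + 2·1/8 + 7·1/8 + 8·1/4 + 9·1/4 = 11/2.
E[N | N < 10] = (11/2) / (7/8) = 44/7.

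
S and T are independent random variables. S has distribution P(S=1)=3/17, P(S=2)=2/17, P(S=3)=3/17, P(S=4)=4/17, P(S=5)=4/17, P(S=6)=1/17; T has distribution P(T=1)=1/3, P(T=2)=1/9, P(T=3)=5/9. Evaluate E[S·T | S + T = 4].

P(S + T = 4) = 26/153.
Summing ST·P(x,y) over outcomes with S + T = 4 gives 80/153.
E[S·T | S + T = 4] = (80/153) / (26/153) = 40/13.

40/13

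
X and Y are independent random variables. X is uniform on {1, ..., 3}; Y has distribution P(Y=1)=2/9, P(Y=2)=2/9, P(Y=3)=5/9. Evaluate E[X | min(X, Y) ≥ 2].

P(min(X, Y) ≥ 2) = 14/27.
Summing X·P(x,y) over outcomes with min(X, Y) ≥ 2 gives 35/27.
E[X | min(X, Y) ≥ 2] = (35/27) / (14/27) = 5/2.

5/2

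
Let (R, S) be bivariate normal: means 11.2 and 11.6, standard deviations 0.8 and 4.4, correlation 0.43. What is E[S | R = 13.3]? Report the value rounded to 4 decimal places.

E[S | R=x] = μ_S + ρ(σ_S/σ_R)(x − μ_R) for jointly normal variables.
E[S | R=13.3] = 11.6 + (0.43)·(4.4/0.8)·(13.3 − (11.2)) = 11.6 + (2.365)·(2.1) = 16.5665.

16.5665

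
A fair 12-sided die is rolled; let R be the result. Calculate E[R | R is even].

Given R is even, R is equally likely to be any of {2, 4, 6, 8, 10, 12}.
E[R | R is even] = (2 + 4 + 6 + 8 + 10 + 12) / 6 = 7.

7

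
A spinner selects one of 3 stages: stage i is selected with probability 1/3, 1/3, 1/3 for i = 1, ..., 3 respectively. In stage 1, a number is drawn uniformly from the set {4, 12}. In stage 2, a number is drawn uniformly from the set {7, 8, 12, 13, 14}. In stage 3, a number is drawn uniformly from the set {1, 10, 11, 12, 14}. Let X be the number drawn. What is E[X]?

E[X | stage 1] = (4+12)/2 = 8.
E[X | stage 2] = (7+8+12+13+14)/5 = 54/5.
E[X | stage 3] = (1+10+11+12+14)/5 = 48/5.
By the law of total expectation,
E[X] = (1/3)·(8) + (1/3)·(54/5) + (1/3)·(48/5) = 142/15.

142/15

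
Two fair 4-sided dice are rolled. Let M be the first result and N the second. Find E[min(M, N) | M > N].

P(M > N) = 3/8.
Summing min(M,N)·P(x,y) over outcomes with M > N gives 5/8.
E[min(M, N) | M > N] = (5/8) / (3/8) = 5/3.

5/3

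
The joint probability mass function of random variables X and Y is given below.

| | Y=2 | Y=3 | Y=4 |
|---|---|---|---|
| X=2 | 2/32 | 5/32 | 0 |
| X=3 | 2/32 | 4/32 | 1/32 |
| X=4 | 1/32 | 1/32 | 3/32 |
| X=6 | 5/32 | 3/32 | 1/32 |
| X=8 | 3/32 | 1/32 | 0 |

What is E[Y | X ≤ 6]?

79/28

P(X ≤ 6) = 7/8.
Summing Y·P(X=x,Y=y) over the conditioning event gives 79/32.
E[Y | X ≤ 6] = (79/32) / (7/8) = 79/28.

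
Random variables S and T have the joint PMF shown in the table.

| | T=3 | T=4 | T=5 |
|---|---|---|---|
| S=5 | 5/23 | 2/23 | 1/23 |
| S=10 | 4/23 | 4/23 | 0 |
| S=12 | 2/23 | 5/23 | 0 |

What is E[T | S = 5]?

P(S = 5) = 8/23.
Σ T·P over the event = 3·(5/23) + 4·(2/23) + 5·(1/23) = 28/23.
E[T | S = 5] = (28/23) / (8/23) = 7/2.

7/2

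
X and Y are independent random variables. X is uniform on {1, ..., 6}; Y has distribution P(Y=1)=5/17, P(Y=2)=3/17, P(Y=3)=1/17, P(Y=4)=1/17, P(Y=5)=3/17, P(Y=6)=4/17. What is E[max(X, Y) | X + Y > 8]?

23/4

P(X + Y > 8) = 14/51.
Summing max(X,Y)·P(x,y) over outcomes with X + Y > 8 gives 161/102.
E[max(X, Y) | X + Y > 8] = (161/102) / (14/51) = 23/4.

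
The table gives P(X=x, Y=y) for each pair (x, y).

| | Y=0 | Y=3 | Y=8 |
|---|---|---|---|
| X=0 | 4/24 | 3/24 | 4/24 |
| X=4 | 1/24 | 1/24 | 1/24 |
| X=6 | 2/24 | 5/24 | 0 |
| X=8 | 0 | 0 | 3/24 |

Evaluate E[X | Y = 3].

P(Y = 3) = 3/8.
Σ X·P over the event = 0·(3/24) + 4·(1/24) + 6·(5/24) = 17/12.
E[X | Y = 3] = (17/12) / (3/8) = 34/9.

34/9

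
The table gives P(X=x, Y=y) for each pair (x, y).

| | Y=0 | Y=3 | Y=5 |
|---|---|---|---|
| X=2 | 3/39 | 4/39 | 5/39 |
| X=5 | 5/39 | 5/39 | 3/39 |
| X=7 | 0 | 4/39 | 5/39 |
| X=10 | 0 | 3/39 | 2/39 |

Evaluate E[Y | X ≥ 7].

4

P(X ≥ 7) = 14/39.
Σ Y·P over the event = 3·(4/39) + 5·(5/39) + 3·(3/39) + 5·(2/39) = 56/39.
E[Y | X ≥ 7] = (56/39) / (14/39) = 4.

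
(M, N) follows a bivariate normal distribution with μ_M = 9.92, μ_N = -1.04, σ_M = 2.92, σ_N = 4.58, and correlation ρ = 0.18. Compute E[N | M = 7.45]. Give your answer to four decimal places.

For a bivariate normal, E[N | M=x] = μ_N + ρ·(σ_N/σ_M)·(x − μ_M).
E[N | M=7.45] = -1.04 + (0.18)·(4.58/2.92)·(7.45 − (9.92)) = -1.04 + (0.28233)·(-2.47) = -1.7374.

-1.7374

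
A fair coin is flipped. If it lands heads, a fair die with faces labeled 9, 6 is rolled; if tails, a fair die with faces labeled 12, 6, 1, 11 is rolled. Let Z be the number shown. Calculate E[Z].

15/2

E[Z | heads] = (9+6)/2 = 15/2.
E[Z | tails] = (12+6+1+11)/4 = 15/2.
E[Z] = (1/2)·(15/2) + (1/2)·(15/2) = 15/2.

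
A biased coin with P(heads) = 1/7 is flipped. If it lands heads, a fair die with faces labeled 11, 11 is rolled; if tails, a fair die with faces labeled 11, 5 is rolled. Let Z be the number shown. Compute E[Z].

E[Z | heads] = (11+11)/2 = 11.
E[Z | tails] = (11+5)/2 = 8.
By the law of total expectation,
E[Z] = (1/7)·(11) + (6/7)·(8) = 59/7.

59/7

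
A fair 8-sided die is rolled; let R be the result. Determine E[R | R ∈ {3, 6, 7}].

P(R ∈ {3, 6, 7}) = 3/8.
Σ over the event: 3·1/8 + 6·1/8 + 7·1/8 = 2.
E[R | R ∈ {3, 6, 7}] = (2) / (3/8) = 16/3.

16/3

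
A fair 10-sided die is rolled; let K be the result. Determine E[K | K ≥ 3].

Given K ≥ 3, K is equally likely to be any of {3, 4, 5, 6, 7, 8, 9, 10}.
E[K | K ≥ 3] = (3 + 4 + 5 + 6 + 7 + 8 + 9 + 10) / 8 = 13/2.

13/2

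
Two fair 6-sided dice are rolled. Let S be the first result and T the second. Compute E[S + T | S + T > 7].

28/3

P(S + T > 7) = 5/12.
Summing (S+T)·P(x,y) over outcomes with S + T > 7 gives 35/9.
E[S + T | S + T > 7] = (35/9) / (5/12) = 28/3.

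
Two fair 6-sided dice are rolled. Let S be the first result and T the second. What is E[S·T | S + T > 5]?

P(S + T > 5) = 13/18.
Summing ST·P(x,y) over outcomes with S + T > 5 gives 203/18.
E[S·T | S + T > 5] = (203/18) / (13/18) = 203/13.

203/13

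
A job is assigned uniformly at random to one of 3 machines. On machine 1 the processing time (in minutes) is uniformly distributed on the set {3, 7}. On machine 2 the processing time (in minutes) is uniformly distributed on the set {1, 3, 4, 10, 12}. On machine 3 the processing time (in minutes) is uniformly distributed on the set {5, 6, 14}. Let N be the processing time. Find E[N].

E[N | machine 1] = (3+7)/2 = 5.
E[N | machine 2] = (1+3+4+10+12)/5 = 6.
E[N | machine 3] = (5+6+14)/3 = 25/3.
E[N] = (1/3)·(5) + (1/3)·(6) + (1/3)·(25/3) = 58/9.

58/9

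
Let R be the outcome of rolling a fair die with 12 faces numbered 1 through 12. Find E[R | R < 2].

1

Given R < 2, R is equally likely to be any of {1}.
E[R | R < 2] = (1) / 1 = 1.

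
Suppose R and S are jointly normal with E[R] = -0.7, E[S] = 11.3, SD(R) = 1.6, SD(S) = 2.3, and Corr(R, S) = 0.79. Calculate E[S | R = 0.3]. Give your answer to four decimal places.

For a bivariate normal, E[S | R=x] = μ_S + ρ·(σ_S/σ_R)·(x − μ_R).
E[S | R=0.3] = 11.3 + (0.79)·(2.3/1.6)·(0.3 − (-0.7)) = 11.3 + (1.1356)·(1) = 12.4356.

12.4356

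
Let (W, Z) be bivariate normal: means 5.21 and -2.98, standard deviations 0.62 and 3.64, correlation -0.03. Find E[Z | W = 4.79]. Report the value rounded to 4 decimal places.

For a bivariate normal, E[Z | W=x] = μ_Z + ρ·(σ_Z/σ_W)·(x − μ_W).
E[Z | W=4.79] = -2.98 + (-0.03)·(3.64/0.62)·(4.79 − (5.21)) = -2.98 + (-0.17613)·(-0.42) = -2.9060.

-2.9060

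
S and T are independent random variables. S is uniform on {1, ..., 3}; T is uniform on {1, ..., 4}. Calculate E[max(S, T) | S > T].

Outcomes with S > T: (2,1), (3,1), (3,2), each with probability 1/12.
E[max(S, T) | S > T] = (2 + 3 + 3) / 3 = 8/3.

8/3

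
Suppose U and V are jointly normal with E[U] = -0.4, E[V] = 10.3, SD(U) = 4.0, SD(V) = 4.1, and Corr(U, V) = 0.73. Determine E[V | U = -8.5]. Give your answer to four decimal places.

4.2392

The regression of V on U has slope ρ·σ_V/σ_U and passes through (μ_U, μ_V).
E[V | U=-8.5] = 10.3 + (0.73)·(4.1/4.0)·(-8.5 − (-0.4)) = 10.3 + (0.74825)·(-8.1) = 4.2392.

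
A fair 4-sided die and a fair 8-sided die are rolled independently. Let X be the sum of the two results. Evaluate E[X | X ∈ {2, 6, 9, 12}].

P(X ∈ {2, 6, 9, 12}) = 5/16.
Σ over the event: 2·1/32 + 6·1/8 + 9·1/8 + 12·1/32 = 37/16.
E[X | X ∈ {2, 6, 9, 12}] = (37/16) / (5/16) = 37/5.

37/5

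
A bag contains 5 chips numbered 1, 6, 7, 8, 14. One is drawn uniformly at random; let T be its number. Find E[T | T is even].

P(T is even) = 3/5.
Σ over the event: 6·1/5 + 8·1/5 + 14·1/5 = 28/5.
E[T | T is even] = (28/5) / (3/5) = 28/3.

28/3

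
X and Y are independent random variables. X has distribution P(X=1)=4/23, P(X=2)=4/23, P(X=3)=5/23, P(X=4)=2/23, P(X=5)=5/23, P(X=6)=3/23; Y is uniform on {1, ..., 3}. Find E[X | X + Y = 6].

4

P(X + Y = 6) = 4/23.
Summing X·P(x,y) over outcomes with X + Y = 6 gives 16/23.
E[X | X + Y = 6] = (16/23) / (4/23) = 4.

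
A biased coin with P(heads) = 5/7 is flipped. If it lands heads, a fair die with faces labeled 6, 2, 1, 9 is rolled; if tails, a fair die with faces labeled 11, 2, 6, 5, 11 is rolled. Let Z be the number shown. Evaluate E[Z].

73/14

E[Z | heads] = (6+2+1+9)/4 = 9/2.
E[Z | tails] = (11+2+6+5+11)/5 = 7.
E[Z] = (5/7)·(9/2) + (2/7)·(7) = 73/14.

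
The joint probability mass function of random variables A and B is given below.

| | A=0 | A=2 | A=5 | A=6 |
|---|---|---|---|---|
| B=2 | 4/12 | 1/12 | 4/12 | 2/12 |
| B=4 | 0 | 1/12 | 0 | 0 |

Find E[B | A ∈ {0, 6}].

2

P(A ∈ {0, 6}) = 1/2.
Summing B·P(A=x,B=y) over the conditioning event gives 1.
E[B | A ∈ {0, 6}] = (1) / (1/2) = 2.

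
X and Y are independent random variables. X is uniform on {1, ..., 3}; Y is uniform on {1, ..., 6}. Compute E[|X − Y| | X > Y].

4/3

Outcomes with X > Y: (2,1), (3,1), (3,2), each with probability 1/18.
E[|X − Y| | X > Y] = (1 + 2 + 1) / 3 = 4/3.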